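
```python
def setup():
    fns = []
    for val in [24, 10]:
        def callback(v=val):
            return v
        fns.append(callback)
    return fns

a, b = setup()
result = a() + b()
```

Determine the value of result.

Step 1: Default argument v=val captures val at each iteration.
Step 2: a() returns 24 (captured at first iteration), b() returns 10 (captured at second).
Step 3: result = 24 + 10 = 34

The answer is 34.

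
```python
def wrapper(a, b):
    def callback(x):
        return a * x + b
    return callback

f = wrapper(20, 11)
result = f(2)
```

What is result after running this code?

Step 1: wrapper(20, 11) captures a = 20, b = 11.
Step 2: f(2) computes 20 * 2 + 11 = 51.
Step 3: result = 51

The answer is 51.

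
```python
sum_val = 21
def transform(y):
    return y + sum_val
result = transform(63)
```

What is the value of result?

Step 1: sum_val = 21 is defined globally.
Step 2: transform(63) uses parameter y = 63 and looks up sum_val from global scope = 21.
Step 3: result = 63 + 21 = 84

The answer is 84.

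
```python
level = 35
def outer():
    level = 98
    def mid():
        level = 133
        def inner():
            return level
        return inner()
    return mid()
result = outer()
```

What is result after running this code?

Step 1: Three levels of shadowing: global 35, outer 98, mid 133.
Step 2: inner() finds level = 133 in enclosing mid() scope.
Step 3: result = 133

The answer is 133.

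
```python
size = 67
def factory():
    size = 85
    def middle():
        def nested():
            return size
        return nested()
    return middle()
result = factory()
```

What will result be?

Step 1: factory() defines size = 85. middle() and nested() have no local size.
Step 2: nested() checks local (none), enclosing middle() (none), enclosing factory() and finds size = 85.
Step 3: result = 85

The answer is 85.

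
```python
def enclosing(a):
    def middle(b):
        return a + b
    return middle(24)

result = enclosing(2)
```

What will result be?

Step 1: enclosing(2) passes a = 2.
Step 2: middle(24) has b = 24, reads a = 2 from enclosing.
Step 3: result = 2 + 24 = 26

The answer is 26.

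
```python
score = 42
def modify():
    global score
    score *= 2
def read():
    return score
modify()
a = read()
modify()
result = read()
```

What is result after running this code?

Step 1: score = 42.
Step 2: First modify(): score = 42 * 2 = 84.
Step 3: Second modify(): score = 84 * 2 = 168.
Step 4: read() returns 168

The answer is 168.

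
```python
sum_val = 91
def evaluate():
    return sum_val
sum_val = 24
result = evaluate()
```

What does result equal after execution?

Step 1: sum_val is first set to 91, then reassigned to 24.
Step 2: evaluate() is called after the reassignment, so it looks up the current global sum_val = 24.
Step 3: result = 24

The answer is 24.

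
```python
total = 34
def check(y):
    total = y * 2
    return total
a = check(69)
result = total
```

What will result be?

Step 1: Global total = 34.
Step 2: check(69) creates local total = 69 * 2 = 138.
Step 3: Global total unchanged because no global keyword. result = 34

The answer is 34.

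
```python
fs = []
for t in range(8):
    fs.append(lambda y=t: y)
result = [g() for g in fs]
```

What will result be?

Step 1: Default arg y=t captures t at each iteration.
Step 2: Each lambda has its own default: 0, 1, ..., 7.
Step 3: result = [0, 1, 2, 3, 4, 5, 6, 7]

The answer is [0, 1, 2, 3, 4, 5, 6, 7].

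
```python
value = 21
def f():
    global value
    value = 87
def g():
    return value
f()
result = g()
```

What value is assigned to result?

Step 1: value = 21.
Step 2: f() sets global value = 87.
Step 3: g() reads global value = 87. result = 87

The answer is 87.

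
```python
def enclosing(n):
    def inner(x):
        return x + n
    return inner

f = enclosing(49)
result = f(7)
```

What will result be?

Step 1: enclosing(49) creates a closure that captures n = 49.
Step 2: f(7) calls the closure with x = 7, returning 7 + 49 = 56.
Step 3: result = 56

The answer is 56.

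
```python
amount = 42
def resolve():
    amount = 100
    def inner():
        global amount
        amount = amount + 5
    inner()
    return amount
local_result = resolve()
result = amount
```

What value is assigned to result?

Step 1: Global amount = 42. resolve() creates local amount = 100.
Step 2: inner() declares global amount and adds 5: global amount = 42 + 5 = 47.
Step 3: resolve() returns its local amount = 100 (unaffected by inner).
Step 4: result = global amount = 47

The answer is 47.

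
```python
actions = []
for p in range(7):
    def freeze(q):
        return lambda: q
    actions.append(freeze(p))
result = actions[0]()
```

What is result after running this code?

Step 1: freeze(p) creates a new scope capturing q = p at call time.
Step 2: actions[0] = freeze(0), so its lambda captures q = 0.
Step 3: result = 0 (closure factory fixes late binding)

The answer is 0.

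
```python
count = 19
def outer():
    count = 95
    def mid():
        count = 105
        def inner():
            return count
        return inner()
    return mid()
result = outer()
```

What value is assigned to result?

Step 1: Three levels of shadowing: global 19, outer 95, mid 105.
Step 2: inner() finds count = 105 in enclosing mid() scope.
Step 3: result = 105

The answer is 105.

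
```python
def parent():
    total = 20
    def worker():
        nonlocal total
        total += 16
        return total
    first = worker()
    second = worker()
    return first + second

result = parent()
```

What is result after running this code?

Step 1: total starts at 20.
Step 2: First call: total = 20 + 16 = 36, returns 36.
Step 3: Second call: total = 36 + 16 = 52, returns 52.
Step 4: result = 36 + 52 = 88

The answer is 88.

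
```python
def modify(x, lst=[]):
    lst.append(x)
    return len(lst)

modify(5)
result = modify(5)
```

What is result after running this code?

Step 1: Mutable default list persists between calls.
Step 2: First call: lst = [5], len = 1. Second call: lst = [5, 5], len = 2.
Step 3: result = 2

The answer is 2.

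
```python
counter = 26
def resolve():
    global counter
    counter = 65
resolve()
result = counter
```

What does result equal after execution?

Step 1: counter = 26 globally.
Step 2: resolve() declares global counter and sets it to 65.
Step 3: After resolve(), global counter = 65. result = 65

The answer is 65.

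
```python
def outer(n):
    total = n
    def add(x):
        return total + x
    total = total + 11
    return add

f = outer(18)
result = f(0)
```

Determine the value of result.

Step 1: outer(18) sets total = 18, then total = 18 + 11 = 29.
Step 2: Closures capture by reference, so add sees total = 29.
Step 3: f(0) returns 29 + 0 = 29

The answer is 29.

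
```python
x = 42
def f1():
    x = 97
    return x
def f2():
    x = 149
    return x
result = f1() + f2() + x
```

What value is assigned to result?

Step 1: Each function shadows global x with its own local.
Step 2: f1() returns 97, f2() returns 149.
Step 3: Global x = 42 is unchanged. result = 97 + 149 + 42 = 288

The answer is 288.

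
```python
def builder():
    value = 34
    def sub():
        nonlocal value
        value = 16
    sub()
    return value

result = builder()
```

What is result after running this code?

Step 1: builder() sets value = 34.
Step 2: sub() uses nonlocal to reassign value = 16.
Step 3: result = 16

The answer is 16.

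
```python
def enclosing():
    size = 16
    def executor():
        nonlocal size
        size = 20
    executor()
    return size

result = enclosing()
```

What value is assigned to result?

Step 1: enclosing() sets size = 16.
Step 2: executor() uses nonlocal to reassign size = 20.
Step 3: result = 20

The answer is 20.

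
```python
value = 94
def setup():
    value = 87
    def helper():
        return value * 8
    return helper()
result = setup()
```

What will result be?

Step 1: setup() shadows global value with value = 87.
Step 2: helper() finds value = 87 in enclosing scope, computes 87 * 8 = 696.
Step 3: result = 696

The answer is 696.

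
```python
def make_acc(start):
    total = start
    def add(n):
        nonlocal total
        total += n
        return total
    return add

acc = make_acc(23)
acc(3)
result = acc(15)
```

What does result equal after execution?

Step 1: make_acc(23) creates closure with total = 23.
Step 2: First acc(3): total = 23 + 3 = 26.
Step 3: Second acc(15): total = 26 + 15 = 41. result = 41

The answer is 41.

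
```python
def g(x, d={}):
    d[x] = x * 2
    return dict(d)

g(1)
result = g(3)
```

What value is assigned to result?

Step 1: Mutable default dict is shared across calls.
Step 2: First call adds 1: 2. Second call adds 3: 6.
Step 3: result = {1: 2, 3: 6}

The answer is {1: 2, 3: 6}.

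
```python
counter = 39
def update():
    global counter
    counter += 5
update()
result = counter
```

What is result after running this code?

Step 1: counter = 39 globally.
Step 2: update() modifies global counter: counter += 5 = 44.
Step 3: result = 44

The answer is 44.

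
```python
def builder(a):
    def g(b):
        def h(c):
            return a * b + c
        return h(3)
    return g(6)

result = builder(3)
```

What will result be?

Step 1: a = 3, b = 6, c = 3.
Step 2: h() computes a * b + c = 3 * 6 + 3 = 21.
Step 3: result = 21

The answer is 21.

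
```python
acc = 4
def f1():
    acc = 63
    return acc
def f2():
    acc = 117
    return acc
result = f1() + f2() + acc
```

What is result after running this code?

Step 1: Each function shadows global acc with its own local.
Step 2: f1() returns 63, f2() returns 117.
Step 3: Global acc = 4 is unchanged. result = 63 + 117 + 4 = 184

The answer is 184.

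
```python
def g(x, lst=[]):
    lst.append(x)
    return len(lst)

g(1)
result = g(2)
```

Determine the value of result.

Step 1: Mutable default list persists between calls.
Step 2: First call: lst = [1], len = 1. Second call: lst = [1, 2], len = 2.
Step 3: result = 2

The answer is 2.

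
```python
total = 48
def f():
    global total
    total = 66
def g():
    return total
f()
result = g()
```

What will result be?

Step 1: total = 48.
Step 2: f() sets global total = 66.
Step 3: g() reads global total = 66. result = 66

The answer is 66.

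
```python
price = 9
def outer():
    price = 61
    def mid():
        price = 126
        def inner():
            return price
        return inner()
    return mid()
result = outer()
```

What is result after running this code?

Step 1: Three levels of shadowing: global 9, outer 61, mid 126.
Step 2: inner() finds price = 126 in enclosing mid() scope.
Step 3: result = 126

The answer is 126.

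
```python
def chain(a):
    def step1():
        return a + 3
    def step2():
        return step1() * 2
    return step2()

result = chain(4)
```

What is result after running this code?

Step 1: chain(4) captures a = 4.
Step 2: step2() calls step1() which returns 4 + 3 = 7.
Step 3: step2() returns 7 * 2 = 14

The answer is 14.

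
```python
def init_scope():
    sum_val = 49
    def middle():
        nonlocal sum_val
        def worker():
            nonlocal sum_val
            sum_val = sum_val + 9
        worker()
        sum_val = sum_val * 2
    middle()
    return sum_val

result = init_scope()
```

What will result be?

Step 1: sum_val = 49.
Step 2: worker() adds 9: sum_val = 49 + 9 = 58.
Step 3: middle() doubles: sum_val = 58 * 2 = 116.
Step 4: result = 116

The answer is 116.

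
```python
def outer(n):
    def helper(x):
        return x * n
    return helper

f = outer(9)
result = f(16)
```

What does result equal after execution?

Step 1: outer(9) creates a closure capturing n = 9.
Step 2: f(16) computes 16 * 9 = 144.
Step 3: result = 144

The answer is 144.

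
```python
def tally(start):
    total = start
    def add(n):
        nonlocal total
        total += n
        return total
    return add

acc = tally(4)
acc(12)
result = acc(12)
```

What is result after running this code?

Step 1: tally(4) creates closure with total = 4.
Step 2: First acc(12): total = 4 + 12 = 16.
Step 3: Second acc(12): total = 16 + 12 = 28. result = 28

The answer is 28.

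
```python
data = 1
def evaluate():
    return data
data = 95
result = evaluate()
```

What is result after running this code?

Step 1: data is first set to 1, then reassigned to 95.
Step 2: evaluate() is called after the reassignment, so it looks up the current global data = 95.
Step 3: result = 95

The answer is 95.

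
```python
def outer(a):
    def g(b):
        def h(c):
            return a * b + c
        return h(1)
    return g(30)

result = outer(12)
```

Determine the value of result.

Step 1: a = 12, b = 30, c = 1.
Step 2: h() computes a * b + c = 12 * 30 + 1 = 361.
Step 3: result = 361

The answer is 361.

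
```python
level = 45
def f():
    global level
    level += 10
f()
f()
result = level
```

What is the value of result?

Step 1: level = 45.
Step 2: First f(): level = 45 + 10 = 55.
Step 3: Second f(): level = 55 + 10 = 65. result = 65

The answer is 65.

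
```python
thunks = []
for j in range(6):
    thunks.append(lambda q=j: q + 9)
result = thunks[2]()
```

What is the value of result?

Step 1: Default argument q=j captures j's value at definition time.
Step 2: thunks[2] was defined when j = 2, so q defaults to 2.
Step 3: result = 2 + 9 = 11 (default arg fixes the late binding issue)

The answer is 11.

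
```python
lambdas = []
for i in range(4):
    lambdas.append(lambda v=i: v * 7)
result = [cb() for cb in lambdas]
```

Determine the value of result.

Step 1: Default arg v=i captures i at each iteration.
Step 2: lambdas[k] has v defaulting to k, returns k * 7.
Step 3: result = [0, 7, 14, 21]

The answer is [0, 7, 14, 21].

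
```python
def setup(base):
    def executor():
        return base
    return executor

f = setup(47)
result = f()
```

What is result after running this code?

Step 1: setup(47) creates closure capturing base = 47.
Step 2: f() returns the captured base = 47.
Step 3: result = 47

The answer is 47.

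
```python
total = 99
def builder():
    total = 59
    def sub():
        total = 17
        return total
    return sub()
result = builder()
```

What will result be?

Step 1: Three scopes define total: global (99), builder (59), sub (17).
Step 2: sub() has its own local total = 17, which shadows both enclosing and global.
Step 3: result = 17 (local wins in LEGB)

The answer is 17.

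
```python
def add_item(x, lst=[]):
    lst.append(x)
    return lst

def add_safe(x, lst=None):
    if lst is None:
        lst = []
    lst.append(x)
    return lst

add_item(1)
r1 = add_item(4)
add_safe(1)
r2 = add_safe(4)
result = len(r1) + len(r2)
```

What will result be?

Step 1: add_item shares mutable default: after 2 calls, lst = [1, 4], len = 2.
Step 2: add_safe creates fresh list each time: r2 = [4], len = 1.
Step 3: result = 2 + 1 = 3

The answer is 3.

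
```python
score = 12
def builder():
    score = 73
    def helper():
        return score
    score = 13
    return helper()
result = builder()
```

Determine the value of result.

Step 1: builder() sets score = 73, then later score = 13.
Step 2: helper() is called after score is reassigned to 13. Closures capture variables by reference, not by value.
Step 3: result = 13

The answer is 13.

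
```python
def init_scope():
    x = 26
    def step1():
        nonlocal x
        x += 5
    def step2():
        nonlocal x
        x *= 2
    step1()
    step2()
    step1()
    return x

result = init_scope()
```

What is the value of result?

Step 1: x = 26.
Step 2: step1(): x = 26 + 5 = 31.
Step 3: step2(): x = 31 * 2 = 62.
Step 4: step1(): x = 62 + 5 = 67. result = 67

The answer is 67.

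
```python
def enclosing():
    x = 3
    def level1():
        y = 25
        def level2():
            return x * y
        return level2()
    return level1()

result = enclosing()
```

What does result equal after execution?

Step 1: x = 3 in enclosing. y = 25 in level1.
Step 2: level2() reads x = 3 and y = 25 from enclosing scopes.
Step 3: result = 3 * 25 = 75

The answer is 75.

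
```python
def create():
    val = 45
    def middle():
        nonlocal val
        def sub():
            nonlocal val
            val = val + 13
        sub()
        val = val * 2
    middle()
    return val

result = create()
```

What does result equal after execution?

Step 1: val = 45.
Step 2: sub() adds 13: val = 45 + 13 = 58.
Step 3: middle() doubles: val = 58 * 2 = 116.
Step 4: result = 116

The answer is 116.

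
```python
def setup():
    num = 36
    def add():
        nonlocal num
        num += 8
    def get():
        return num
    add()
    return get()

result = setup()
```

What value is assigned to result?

Step 1: num = 36. add() modifies it via nonlocal, get() reads it.
Step 2: add() makes num = 36 + 8 = 44.
Step 3: get() returns 44. result = 44

The answer is 44.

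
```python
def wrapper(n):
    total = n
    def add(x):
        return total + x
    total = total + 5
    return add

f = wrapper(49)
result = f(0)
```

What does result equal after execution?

Step 1: wrapper(49) sets total = 49, then total = 49 + 5 = 54.
Step 2: Closures capture by reference, so add sees total = 54.
Step 3: f(0) returns 54 + 0 = 54

The answer is 54.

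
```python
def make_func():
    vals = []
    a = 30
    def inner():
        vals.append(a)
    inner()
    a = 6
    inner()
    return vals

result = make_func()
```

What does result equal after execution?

Step 1: a = 30. inner() appends current a to vals.
Step 2: First inner(): appends 30. Then a = 6.
Step 3: Second inner(): appends 6 (closure sees updated a). result = [30, 6]

The answer is [30, 6].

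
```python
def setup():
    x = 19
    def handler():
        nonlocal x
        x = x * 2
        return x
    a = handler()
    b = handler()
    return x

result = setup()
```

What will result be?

Step 1: x starts at 19.
Step 2: First handler(): x = 19 * 2 = 38.
Step 3: Second handler(): x = 38 * 2 = 76.
Step 4: result = 76

The answer is 76.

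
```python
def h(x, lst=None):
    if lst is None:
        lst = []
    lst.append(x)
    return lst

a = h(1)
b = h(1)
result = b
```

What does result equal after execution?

Step 1: None default with guard creates a NEW list each call.
Step 2: a = [1] (fresh list). b = [1] (another fresh list).
Step 3: result = [1] (this is the fix for mutable default)

The answer is [1].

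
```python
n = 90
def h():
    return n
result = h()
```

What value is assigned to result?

Step 1: n = 90 is defined in the global scope.
Step 2: h() looks up n. No local n exists, so Python checks the global scope via LEGB rule and finds n = 90.
Step 3: result = 90

The answer is 90.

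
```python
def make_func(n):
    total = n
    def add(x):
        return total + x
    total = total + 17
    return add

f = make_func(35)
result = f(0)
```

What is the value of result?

Step 1: make_func(35) sets total = 35, then total = 35 + 17 = 52.
Step 2: Closures capture by reference, so add sees total = 52.
Step 3: f(0) returns 52 + 0 = 52

The answer is 52.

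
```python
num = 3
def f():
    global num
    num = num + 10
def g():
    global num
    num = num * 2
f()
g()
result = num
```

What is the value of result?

Step 1: num = 3.
Step 2: f() adds 10: num = 3 + 10 = 13.
Step 3: g() doubles: num = 13 * 2 = 26.
Step 4: result = 26

The answer is 26.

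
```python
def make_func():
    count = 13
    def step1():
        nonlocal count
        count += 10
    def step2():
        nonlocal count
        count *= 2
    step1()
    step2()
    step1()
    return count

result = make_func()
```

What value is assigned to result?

Step 1: count = 13.
Step 2: step1(): count = 13 + 10 = 23.
Step 3: step2(): count = 23 * 2 = 46.
Step 4: step1(): count = 46 + 10 = 56. result = 56

The answer is 56.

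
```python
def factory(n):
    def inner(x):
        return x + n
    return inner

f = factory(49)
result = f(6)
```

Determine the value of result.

Step 1: factory(49) creates a closure that captures n = 49.
Step 2: f(6) calls the closure with x = 6, returning 6 + 49 = 55.
Step 3: result = 55

The answer is 55.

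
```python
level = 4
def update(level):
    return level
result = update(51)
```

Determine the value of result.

Step 1: Global level = 4.
Step 2: update(51) takes parameter level = 51, which shadows the global.
Step 3: result = 51

The answer is 51.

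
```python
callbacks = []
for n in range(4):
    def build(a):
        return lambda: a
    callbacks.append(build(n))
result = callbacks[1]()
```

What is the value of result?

Step 1: build(n) creates a new scope capturing a = n at call time.
Step 2: callbacks[1] = build(1), so its lambda captures a = 1.
Step 3: result = 1 (closure factory fixes late binding)

The answer is 1.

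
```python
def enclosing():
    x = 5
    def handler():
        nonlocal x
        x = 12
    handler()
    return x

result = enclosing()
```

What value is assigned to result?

Step 1: enclosing() sets x = 5.
Step 2: handler() uses nonlocal to reassign x = 12.
Step 3: result = 12

The answer is 12.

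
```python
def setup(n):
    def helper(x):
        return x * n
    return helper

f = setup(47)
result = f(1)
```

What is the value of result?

Step 1: setup(47) creates a closure capturing n = 47.
Step 2: f(1) computes 1 * 47 = 47.
Step 3: result = 47

The answer is 47.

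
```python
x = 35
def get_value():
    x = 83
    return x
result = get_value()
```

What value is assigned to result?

Step 1: Global x = 35.
Step 2: get_value() creates local x = 83, shadowing the global.
Step 3: Returns local x = 83. result = 83

The answer is 83.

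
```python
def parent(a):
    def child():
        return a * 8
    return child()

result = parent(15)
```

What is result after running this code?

Step 1: parent(15) binds parameter a = 15.
Step 2: child() accesses a = 15 from enclosing scope.
Step 3: result = 15 * 8 = 120

The answer is 120.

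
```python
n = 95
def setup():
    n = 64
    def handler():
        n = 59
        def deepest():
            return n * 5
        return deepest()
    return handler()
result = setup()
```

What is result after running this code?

Step 1: deepest() looks up n through LEGB: not local, finds n = 59 in enclosing handler().
Step 2: Returns 59 * 5 = 295.
Step 3: result = 295

The answer is 295.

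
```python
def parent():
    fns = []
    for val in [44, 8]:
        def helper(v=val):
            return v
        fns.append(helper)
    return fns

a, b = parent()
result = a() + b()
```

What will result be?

Step 1: Default argument v=val captures val at each iteration.
Step 2: a() returns 44 (captured at first iteration), b() returns 8 (captured at second).
Step 3: result = 44 + 8 = 52

The answer is 52.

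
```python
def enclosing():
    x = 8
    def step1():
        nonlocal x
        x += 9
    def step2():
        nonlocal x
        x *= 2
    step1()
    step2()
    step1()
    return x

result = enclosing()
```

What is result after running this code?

Step 1: x = 8.
Step 2: step1(): x = 8 + 9 = 17.
Step 3: step2(): x = 17 * 2 = 34.
Step 4: step1(): x = 34 + 9 = 43. result = 43

The answer is 43.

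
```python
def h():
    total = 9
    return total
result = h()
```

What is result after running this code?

Step 1: h() defines total = 9 in its local scope.
Step 2: return total finds the local variable total = 9.
Step 3: result = 9

The answer is 9.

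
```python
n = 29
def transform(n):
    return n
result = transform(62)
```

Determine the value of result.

Step 1: Global n = 29.
Step 2: transform(62) takes parameter n = 62, which shadows the global.
Step 3: result = 62

The answer is 62.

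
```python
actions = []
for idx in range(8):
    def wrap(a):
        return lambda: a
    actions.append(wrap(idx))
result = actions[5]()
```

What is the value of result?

Step 1: wrap(idx) creates a new scope capturing a = idx at call time.
Step 2: actions[5] = wrap(5), so its lambda captures a = 5.
Step 3: result = 5 (closure factory fixes late binding)

The answer is 5.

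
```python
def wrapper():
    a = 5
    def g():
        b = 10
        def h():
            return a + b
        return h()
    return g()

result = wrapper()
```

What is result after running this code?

Step 1: wrapper() defines a = 5. g() defines b = 10.
Step 2: h() accesses both from enclosing scopes: a = 5, b = 10.
Step 3: result = 5 + 10 = 15

The answer is 15.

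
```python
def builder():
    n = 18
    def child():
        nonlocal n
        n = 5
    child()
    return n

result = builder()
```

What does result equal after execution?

Step 1: builder() sets n = 18.
Step 2: child() uses nonlocal to reassign n = 5.
Step 3: result = 5

The answer is 5.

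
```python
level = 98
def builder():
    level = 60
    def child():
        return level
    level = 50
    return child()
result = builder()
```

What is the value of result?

Step 1: builder() sets level = 60, then later level = 50.
Step 2: child() is called after level is reassigned to 50. Closures capture variables by reference, not by value.
Step 3: result = 50

The answer is 50.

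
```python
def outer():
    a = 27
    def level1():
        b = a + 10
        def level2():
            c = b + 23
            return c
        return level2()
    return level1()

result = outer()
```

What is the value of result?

Step 1: a = 27. b = a + 10 = 37.
Step 2: c = b + 23 = 37 + 23 = 60.
Step 3: result = 60

The answer is 60.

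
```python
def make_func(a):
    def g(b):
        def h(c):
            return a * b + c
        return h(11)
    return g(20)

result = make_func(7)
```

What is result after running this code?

Step 1: a = 7, b = 20, c = 11.
Step 2: h() computes a * b + c = 7 * 20 + 11 = 151.
Step 3: result = 151

The answer is 151.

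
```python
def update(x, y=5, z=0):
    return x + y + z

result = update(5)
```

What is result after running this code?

Step 1: update(5) uses defaults y = 5, z = 0.
Step 2: Returns 5 + 5 + 0 = 10.
Step 3: result = 10

The answer is 10.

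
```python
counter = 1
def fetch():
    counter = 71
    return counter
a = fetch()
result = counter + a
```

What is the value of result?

Step 1: Global counter = 1. fetch() returns local counter = 71.
Step 2: a = 71. Global counter still = 1.
Step 3: result = 1 + 71 = 72

The answer is 72.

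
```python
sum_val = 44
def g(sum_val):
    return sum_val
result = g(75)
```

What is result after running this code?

Step 1: Global sum_val = 44.
Step 2: g(75) takes parameter sum_val = 75, which shadows the global.
Step 3: result = 75

The answer is 75.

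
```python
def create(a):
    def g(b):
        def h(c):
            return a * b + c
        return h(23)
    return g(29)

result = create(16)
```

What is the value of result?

Step 1: a = 16, b = 29, c = 23.
Step 2: h() computes a * b + c = 16 * 29 + 23 = 487.
Step 3: result = 487

The answer is 487.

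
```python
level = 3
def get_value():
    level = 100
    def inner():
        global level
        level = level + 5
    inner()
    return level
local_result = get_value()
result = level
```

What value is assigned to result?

Step 1: Global level = 3. get_value() creates local level = 100.
Step 2: inner() declares global level and adds 5: global level = 3 + 5 = 8.
Step 3: get_value() returns its local level = 100 (unaffected by inner).
Step 4: result = global level = 8

The answer is 8.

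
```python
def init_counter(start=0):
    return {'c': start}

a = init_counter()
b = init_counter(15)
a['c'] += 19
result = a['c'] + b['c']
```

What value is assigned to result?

Step 1: init_counter() returns a new dict each call (immutable default 0).
Step 2: a = {'c': 0}, b = {'c': 15}.
Step 3: a['c'] += 19 = 19. result = 19 + 15 = 34

The answer is 34.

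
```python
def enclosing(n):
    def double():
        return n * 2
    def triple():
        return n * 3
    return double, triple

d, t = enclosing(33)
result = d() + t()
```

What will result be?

Step 1: Both closures capture the same n = 33.
Step 2: d() = 33 * 2 = 66, t() = 33 * 3 = 99.
Step 3: result = 66 + 99 = 165

The answer is 165.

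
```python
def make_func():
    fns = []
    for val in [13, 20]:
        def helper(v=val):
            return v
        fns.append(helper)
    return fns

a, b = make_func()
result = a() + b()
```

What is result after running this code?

Step 1: Default argument v=val captures val at each iteration.
Step 2: a() returns 13 (captured at first iteration), b() returns 20 (captured at second).
Step 3: result = 13 + 20 = 33

The answer is 33.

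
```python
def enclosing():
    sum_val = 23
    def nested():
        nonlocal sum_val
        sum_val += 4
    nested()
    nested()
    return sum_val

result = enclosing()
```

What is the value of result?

Step 1: sum_val starts at 23.
Step 2: nested() is called 2 times, each adding 4.
Step 3: sum_val = 23 + 4 * 2 = 31

The answer is 31.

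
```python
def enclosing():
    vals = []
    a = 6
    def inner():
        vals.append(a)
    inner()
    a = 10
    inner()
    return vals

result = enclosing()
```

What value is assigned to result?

Step 1: a = 6. inner() appends current a to vals.
Step 2: First inner(): appends 6. Then a = 10.
Step 3: Second inner(): appends 10 (closure sees updated a). result = [6, 10]

The answer is [6, 10].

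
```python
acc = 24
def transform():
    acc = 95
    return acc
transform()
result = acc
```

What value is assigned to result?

Step 1: Global acc = 24.
Step 2: transform() creates local acc = 95 (shadow, not modification).
Step 3: After transform() returns, global acc is unchanged. result = 24

The answer is 24.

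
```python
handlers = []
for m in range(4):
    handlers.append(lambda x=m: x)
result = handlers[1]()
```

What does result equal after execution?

Step 1: Default argument x=m captures m's value at each iteration.
Step 2: handlers[1] captured x = 1 when m was 1.
Step 3: result = 1

The answer is 1.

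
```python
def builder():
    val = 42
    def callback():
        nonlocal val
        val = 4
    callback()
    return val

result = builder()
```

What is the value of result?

Step 1: builder() sets val = 42.
Step 2: callback() uses nonlocal to reassign val = 4.
Step 3: result = 4

The answer is 4.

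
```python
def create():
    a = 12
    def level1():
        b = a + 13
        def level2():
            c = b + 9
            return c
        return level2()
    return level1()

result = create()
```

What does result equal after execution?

Step 1: a = 12. b = a + 13 = 25.
Step 2: c = b + 9 = 25 + 9 = 34.
Step 3: result = 34

The answer is 34.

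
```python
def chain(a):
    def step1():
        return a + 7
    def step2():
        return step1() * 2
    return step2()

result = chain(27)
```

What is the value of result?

Step 1: chain(27) captures a = 27.
Step 2: step2() calls step1() which returns 27 + 7 = 34.
Step 3: step2() returns 34 * 2 = 68

The answer is 68.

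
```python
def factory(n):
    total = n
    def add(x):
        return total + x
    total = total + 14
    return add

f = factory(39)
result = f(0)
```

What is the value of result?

Step 1: factory(39) sets total = 39, then total = 39 + 14 = 53.
Step 2: Closures capture by reference, so add sees total = 53.
Step 3: f(0) returns 53 + 0 = 53

The answer is 53.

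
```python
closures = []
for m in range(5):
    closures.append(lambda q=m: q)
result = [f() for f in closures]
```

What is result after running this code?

Step 1: Default arg q=m captures m at each iteration.
Step 2: Each lambda has its own default: 0, 1, ..., 4.
Step 3: result = [0, 1, 2, 3, 4]

The answer is [0, 1, 2, 3, 4].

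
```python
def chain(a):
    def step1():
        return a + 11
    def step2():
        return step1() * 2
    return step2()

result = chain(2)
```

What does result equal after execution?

Step 1: chain(2) captures a = 2.
Step 2: step2() calls step1() which returns 2 + 11 = 13.
Step 3: step2() returns 13 * 2 = 26

The answer is 26.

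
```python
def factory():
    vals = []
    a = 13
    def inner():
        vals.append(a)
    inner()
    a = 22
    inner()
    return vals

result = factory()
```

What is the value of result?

Step 1: a = 13. inner() appends current a to vals.
Step 2: First inner(): appends 13. Then a = 22.
Step 3: Second inner(): appends 22 (closure sees updated a). result = [13, 22]

The answer is [13, 22].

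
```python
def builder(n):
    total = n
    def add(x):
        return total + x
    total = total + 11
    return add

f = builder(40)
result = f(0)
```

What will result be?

Step 1: builder(40) sets total = 40, then total = 40 + 11 = 51.
Step 2: Closures capture by reference, so add sees total = 51.
Step 3: f(0) returns 51 + 0 = 51

The answer is 51.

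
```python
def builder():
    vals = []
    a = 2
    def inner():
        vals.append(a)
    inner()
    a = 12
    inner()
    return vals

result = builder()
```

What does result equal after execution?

Step 1: a = 2. inner() appends current a to vals.
Step 2: First inner(): appends 2. Then a = 12.
Step 3: Second inner(): appends 12 (closure sees updated a). result = [2, 12]

The answer is [2, 12].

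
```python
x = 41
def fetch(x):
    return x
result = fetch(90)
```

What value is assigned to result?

Step 1: Global x = 41.
Step 2: fetch(90) takes parameter x = 90, which shadows the global.
Step 3: result = 90

The answer is 90.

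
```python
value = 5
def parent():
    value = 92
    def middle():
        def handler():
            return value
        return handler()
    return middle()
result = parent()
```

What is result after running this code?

Step 1: parent() defines value = 92. middle() and handler() have no local value.
Step 2: handler() checks local (none), enclosing middle() (none), enclosing parent() and finds value = 92.
Step 3: result = 92

The answer is 92.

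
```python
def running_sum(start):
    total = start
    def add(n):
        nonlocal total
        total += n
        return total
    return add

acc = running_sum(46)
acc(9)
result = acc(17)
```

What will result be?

Step 1: running_sum(46) creates closure with total = 46.
Step 2: First acc(9): total = 46 + 9 = 55.
Step 3: Second acc(17): total = 55 + 17 = 72. result = 72

The answer is 72.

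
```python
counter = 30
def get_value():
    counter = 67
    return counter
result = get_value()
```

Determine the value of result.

Step 1: Global counter = 30.
Step 2: get_value() creates local counter = 67, shadowing the global.
Step 3: Returns local counter = 67. result = 67

The answer is 67.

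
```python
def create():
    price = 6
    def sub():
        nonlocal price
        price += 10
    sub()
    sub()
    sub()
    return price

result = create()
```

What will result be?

Step 1: price starts at 6.
Step 2: sub() is called 3 times, each adding 10.
Step 3: price = 6 + 10 * 3 = 36

The answer is 36.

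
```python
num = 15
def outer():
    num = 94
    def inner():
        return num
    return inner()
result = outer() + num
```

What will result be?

Step 1: Global num = 15. outer() shadows with num = 94.
Step 2: inner() returns enclosing num = 94. outer() = 94.
Step 3: result = 94 + global num (15) = 109

The answer is 109.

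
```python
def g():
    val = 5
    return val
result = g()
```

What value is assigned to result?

Step 1: g() defines val = 5 in its local scope.
Step 2: return val finds the local variable val = 5.
Step 3: result = 5

The answer is 5.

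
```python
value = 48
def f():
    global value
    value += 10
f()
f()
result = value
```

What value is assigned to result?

Step 1: value = 48.
Step 2: First f(): value = 48 + 10 = 58.
Step 3: Second f(): value = 58 + 10 = 68. result = 68

The answer is 68.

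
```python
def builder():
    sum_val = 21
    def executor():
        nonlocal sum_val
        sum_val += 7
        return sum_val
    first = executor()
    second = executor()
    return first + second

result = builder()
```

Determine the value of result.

Step 1: sum_val starts at 21.
Step 2: First call: sum_val = 21 + 7 = 28, returns 28.
Step 3: Second call: sum_val = 28 + 7 = 35, returns 35.
Step 4: result = 28 + 35 = 63

The answer is 63.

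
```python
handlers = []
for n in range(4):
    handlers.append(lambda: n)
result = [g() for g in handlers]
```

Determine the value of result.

Step 1: All 4 lambdas share the same variable n.
Step 2: After the loop, n = 3.
Step 3: Each call returns 3. result = [3, 3, 3, 3]

The answer is [3, 3, 3, 3].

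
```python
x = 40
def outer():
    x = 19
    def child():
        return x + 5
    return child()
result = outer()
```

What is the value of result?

Step 1: outer() shadows global x with x = 19.
Step 2: child() finds x = 19 in enclosing scope, computes 19 + 5 = 24.
Step 3: result = 24

The answer is 24.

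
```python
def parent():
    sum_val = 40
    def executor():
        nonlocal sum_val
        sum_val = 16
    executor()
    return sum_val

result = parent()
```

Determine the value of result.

Step 1: parent() sets sum_val = 40.
Step 2: executor() uses nonlocal to reassign sum_val = 16.
Step 3: result = 16

The answer is 16.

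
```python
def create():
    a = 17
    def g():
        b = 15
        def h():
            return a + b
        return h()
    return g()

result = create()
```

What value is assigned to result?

Step 1: create() defines a = 17. g() defines b = 15.
Step 2: h() accesses both from enclosing scopes: a = 17, b = 15.
Step 3: result = 17 + 15 = 32

The answer is 32.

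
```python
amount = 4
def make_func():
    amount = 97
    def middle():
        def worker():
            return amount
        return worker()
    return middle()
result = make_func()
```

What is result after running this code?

Step 1: make_func() defines amount = 97. middle() and worker() have no local amount.
Step 2: worker() checks local (none), enclosing middle() (none), enclosing make_func() and finds amount = 97.
Step 3: result = 97

The answer is 97.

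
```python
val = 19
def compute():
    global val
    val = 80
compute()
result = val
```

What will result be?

Step 1: val = 19 globally.
Step 2: compute() declares global val and sets it to 80.
Step 3: After compute(), global val = 80. result = 80

The answer is 80.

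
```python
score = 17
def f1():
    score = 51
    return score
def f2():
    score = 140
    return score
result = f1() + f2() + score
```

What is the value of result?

Step 1: Each function shadows global score with its own local.
Step 2: f1() returns 51, f2() returns 140.
Step 3: Global score = 17 is unchanged. result = 51 + 140 + 17 = 208

The answer is 208.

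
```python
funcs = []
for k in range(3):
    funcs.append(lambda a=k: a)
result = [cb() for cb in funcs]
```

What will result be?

Step 1: Default arg a=k captures k at each iteration.
Step 2: Each lambda has its own default: 0, 1, ..., 2.
Step 3: result = [0, 1, 2]

The answer is [0, 1, 2].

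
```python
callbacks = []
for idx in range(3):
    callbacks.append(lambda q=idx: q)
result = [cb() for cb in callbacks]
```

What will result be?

Step 1: Default arg q=idx captures idx at each iteration.
Step 2: Each lambda has its own default: 0, 1, ..., 2.
Step 3: result = [0, 1, 2]

The answer is [0, 1, 2].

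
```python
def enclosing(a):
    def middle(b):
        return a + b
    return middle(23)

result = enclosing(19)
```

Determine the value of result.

Step 1: enclosing(19) passes a = 19.
Step 2: middle(23) has b = 23, reads a = 19 from enclosing.
Step 3: result = 19 + 23 = 42

The answer is 42.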